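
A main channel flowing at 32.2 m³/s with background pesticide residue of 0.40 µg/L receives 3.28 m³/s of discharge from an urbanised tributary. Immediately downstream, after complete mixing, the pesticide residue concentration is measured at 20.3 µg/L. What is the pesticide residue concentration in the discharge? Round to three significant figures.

Mass balance: 32.20·0.4000 + 3.280·Cₑ = 35.48·20.30
→ Cₑ = (35.48·20.30 − 32.20·0.4000) / 3.280 = 215.7 µg/L.

216 µg/L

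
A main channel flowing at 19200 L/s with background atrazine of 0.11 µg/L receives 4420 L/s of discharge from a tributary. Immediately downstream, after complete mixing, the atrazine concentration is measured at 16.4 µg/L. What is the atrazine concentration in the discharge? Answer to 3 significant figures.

87.2 µg/L

Mass balance: 19200·0.1100 + 4420·Cₑ = 23620·16.40
→ Cₑ = (23620·16.40 − 19200·0.1100) / 4420 = 87.16 µg/L.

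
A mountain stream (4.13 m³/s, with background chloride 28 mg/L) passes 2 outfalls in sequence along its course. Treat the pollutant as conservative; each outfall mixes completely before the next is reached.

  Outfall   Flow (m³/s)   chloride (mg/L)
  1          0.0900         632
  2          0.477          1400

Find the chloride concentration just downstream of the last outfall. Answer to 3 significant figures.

After outfall 1: Q = 4.130 + 0.09000 = 4.220 m³/s; C = (4.130·28.00 + 0.09000·632.0)/4.220 = 40.88 mg/L.
After outfall 2: Q = 4.220 + 0.4770 = 4.697 m³/s; C = (4.220·40.88 + 0.4770·1400)/4.697 = 178.9 mg/L.

179 mg/L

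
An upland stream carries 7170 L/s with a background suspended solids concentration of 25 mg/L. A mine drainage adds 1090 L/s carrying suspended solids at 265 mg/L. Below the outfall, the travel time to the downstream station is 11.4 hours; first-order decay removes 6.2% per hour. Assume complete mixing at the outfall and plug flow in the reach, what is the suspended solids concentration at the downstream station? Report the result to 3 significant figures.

Conservation of mass: C = (7170·25.00 + 1090·265.0) / 8260 = 468100/8260 = 56.67 mg/L.
6.2%/h lost → k = −ln(1 − 0.062) = 0.06401 h⁻¹.
After decay, C = 56.67 × e^(−kt) = 56.67 × 0.4821 = 27.32 mg/L.

27.3 mg/L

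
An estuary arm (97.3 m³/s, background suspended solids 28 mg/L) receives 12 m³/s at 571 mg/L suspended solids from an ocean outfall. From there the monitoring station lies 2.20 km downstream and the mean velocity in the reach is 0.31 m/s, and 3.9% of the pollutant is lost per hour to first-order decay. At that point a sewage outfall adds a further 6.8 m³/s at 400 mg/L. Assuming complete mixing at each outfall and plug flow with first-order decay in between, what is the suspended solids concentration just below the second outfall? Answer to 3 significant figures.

Mixed concentration C = ΣQC/ΣQ = (97.30·28.00 + 12.00·571.0) / 109.3 = 9576/109.3 = 87.62 mg/L; combined flow 109.3 m³/s.
Travel time t = 2.20·1000 / 0.31 = 7097 s = 1.971 h.
3.9%/h lost → k = −ln(1 − 0.039) = 0.03978 h⁻¹.
Decay over the reach: 87.62·exp(−kt) = 87.62·0.9246 = 81.01 mg/L.
At the second outfall, C = (109.3·81.01 + 6.800·400.0) / (109.3 + 6.800) = 99.69 mg/L.

99.7 mg/L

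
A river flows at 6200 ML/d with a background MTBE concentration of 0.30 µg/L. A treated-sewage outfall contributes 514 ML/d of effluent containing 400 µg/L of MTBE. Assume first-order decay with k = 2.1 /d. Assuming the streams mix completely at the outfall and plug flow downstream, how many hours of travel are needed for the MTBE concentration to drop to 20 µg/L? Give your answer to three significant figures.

4.97 h

Mass balance: C = (6200·0.3000 + 514.0·400.0) / 6714 = 207500/6714 = 30.90 µg/L.
30.90·exp(−k·t) = 20 → t = ln(30.90/20)/k = 17900 s = 4.972 h.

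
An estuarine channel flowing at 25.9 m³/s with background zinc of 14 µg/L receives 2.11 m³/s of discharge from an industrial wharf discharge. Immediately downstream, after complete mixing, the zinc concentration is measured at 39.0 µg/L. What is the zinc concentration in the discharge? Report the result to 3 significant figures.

Mass balance: 25.90·14.00 + 2.110·Cₑ = 28.01·39.00
→ Cₑ = (28.01·39.00 − 25.90·14.00) / 2.110 = 345.9 µg/L.

346 µg/L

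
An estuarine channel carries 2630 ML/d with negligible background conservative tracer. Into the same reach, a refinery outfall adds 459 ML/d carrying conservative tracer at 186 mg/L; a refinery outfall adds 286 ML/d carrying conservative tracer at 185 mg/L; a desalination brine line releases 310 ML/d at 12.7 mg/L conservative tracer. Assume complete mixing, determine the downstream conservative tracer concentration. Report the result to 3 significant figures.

Mass balance: C = (2630·0 + 459.0·186.0 + 286.0·185.0 + 310.0·12.70) / 3685 = 142200/3685 = 38.59 mg/L.

38.6 mg/L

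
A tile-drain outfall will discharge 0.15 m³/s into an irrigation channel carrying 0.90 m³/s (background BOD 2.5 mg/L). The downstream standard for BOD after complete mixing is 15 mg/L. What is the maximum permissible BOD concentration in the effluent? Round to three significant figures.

At the limit, (Qr·Cr + Qe·Cₑ)/(Qr + Qe) = 15:
Cₑ = (1.050·15 − 0.9000·2.500) / 0.1500 = 90.00 mg/L.

90.0 mg/L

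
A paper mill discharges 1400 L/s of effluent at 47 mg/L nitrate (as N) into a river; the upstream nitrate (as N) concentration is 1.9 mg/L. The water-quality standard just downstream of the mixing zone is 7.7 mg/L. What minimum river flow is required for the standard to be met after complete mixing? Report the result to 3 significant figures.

Set C_mix = 7.7: (Q·1.900 + 1400·47.00) / (Q + 1400) = 7.7
→ Q = 1400·(47.00 − 7.7)/(7.7 − 1.900) = 9486 L/s.

9490 L/s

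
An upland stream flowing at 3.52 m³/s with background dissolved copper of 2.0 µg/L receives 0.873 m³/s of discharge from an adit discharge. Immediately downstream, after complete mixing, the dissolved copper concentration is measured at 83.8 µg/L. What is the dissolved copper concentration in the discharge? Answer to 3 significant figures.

414 µg/L

Mass balance: 3.520·2.000 + 0.8730·Cₑ = 4.393·83.80
→ Cₑ = (4.393·83.80 − 3.520·2.000) / 0.8730 = 413.6 µg/L.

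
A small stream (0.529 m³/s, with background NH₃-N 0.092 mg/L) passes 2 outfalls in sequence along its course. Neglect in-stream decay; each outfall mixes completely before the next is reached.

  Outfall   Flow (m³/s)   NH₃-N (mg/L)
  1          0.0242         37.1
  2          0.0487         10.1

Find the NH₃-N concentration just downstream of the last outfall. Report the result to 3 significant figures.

Below outfall 1: Q → 0.5532 m³/s, C = (0.5290·0.09200 + 0.02420·37.10)/0.5532 = 1.711 mg/L.
Below outfall 2: Q → 0.6019 m³/s, C = (0.5532·1.711 + 0.04870·10.10)/0.6019 = 2.390 mg/L.

2.39 mg/L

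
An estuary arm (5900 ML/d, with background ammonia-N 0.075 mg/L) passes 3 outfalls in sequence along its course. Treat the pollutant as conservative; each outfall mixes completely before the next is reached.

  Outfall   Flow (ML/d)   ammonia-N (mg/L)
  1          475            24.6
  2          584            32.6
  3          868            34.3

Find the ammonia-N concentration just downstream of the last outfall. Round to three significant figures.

7.79 mg/L

Below outfall 1: Q → 6375 ML/d, C = (5900·0.07500 + 475.0·24.60)/6375 = 1.902 mg/L.
Below outfall 2: Q → 6959 ML/d, C = (6375·1.902 + 584.0·32.60)/6959 = 4.479 mg/L.
Below outfall 3: Q → 7827 ML/d, C = (6959·4.479 + 868.0·34.30)/7827 = 7.786 mg/L.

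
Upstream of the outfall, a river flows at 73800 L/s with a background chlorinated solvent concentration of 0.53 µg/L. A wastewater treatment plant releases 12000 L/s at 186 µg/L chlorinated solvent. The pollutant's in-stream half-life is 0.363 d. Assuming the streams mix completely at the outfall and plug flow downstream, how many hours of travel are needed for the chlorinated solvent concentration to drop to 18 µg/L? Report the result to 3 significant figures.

Conservation of mass: C = (73800·0.5300 + 12000·186.0) / 85800 = 2271000/85800 = 26.47 µg/L.
Half-life 0.363 d → k = ln 2 / 0.363 = 1.909 d⁻¹.
26.47·exp(−k·t) = 18 → t = ln(26.47/18)/k = 17450 s = 4.847 h.

4.85 h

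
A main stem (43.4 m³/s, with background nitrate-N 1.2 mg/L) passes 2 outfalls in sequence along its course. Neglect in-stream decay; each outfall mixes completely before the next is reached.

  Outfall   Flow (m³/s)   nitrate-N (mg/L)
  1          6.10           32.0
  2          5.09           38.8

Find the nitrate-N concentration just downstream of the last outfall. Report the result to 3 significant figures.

8.15 mg/L

Below outfall 1: Q → 49.50 m³/s, C = (43.40·1.200 + 6.100·32.00)/49.50 = 4.996 mg/L.
Below outfall 2: Q → 54.59 m³/s, C = (49.50·4.996 + 5.090·38.80)/54.59 = 8.147 mg/L.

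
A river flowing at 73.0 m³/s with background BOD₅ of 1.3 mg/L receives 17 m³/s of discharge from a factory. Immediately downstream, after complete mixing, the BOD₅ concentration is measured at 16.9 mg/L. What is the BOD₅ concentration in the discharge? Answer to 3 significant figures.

Mass balance: 73.00·1.300 + 17.00·Cₑ = 90.00·16.90
→ Cₑ = (90.00·16.90 − 73.00·1.300) / 17.00 = 83.89 mg/L.

83.9 mg/L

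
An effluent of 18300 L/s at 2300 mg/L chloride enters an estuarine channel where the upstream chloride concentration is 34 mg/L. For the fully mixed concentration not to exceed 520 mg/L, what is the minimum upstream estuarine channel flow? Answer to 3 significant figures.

Set C_mix = 520: (Q·34.00 + 18300·2300) / (Q + 18300) = 520
→ Q = 18300·(2300 − 520)/(520 − 34.00) = 67020 L/s.

67000 L/s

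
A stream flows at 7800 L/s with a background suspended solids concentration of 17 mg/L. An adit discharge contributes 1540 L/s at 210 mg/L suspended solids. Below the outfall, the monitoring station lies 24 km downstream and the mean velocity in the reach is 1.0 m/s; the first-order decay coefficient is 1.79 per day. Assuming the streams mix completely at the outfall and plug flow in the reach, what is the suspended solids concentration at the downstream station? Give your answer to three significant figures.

Mass balance: C = (7800·17.00 + 1540·210.0) / 9340 = 456000/9340 = 48.82 mg/L.
Travel time t = 24·1000 / 1.0 = 24000 s = 6.667 h.
First-order decay: C = 48.82·exp(−k·t) = 48.82·0.6082 = 29.69 mg/L.

29.7 mg/L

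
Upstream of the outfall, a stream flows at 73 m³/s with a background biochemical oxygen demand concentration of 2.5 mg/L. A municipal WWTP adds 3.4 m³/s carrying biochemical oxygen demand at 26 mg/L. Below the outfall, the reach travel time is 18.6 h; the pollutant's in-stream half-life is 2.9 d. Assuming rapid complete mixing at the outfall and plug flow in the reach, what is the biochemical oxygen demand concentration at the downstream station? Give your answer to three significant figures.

2.95 mg/L

Mixed concentration C = ΣQC/ΣQ = (73.00·2.500 + 3.400·26.00) / 76.40 = 270.9/76.40 = 3.546 mg/L.
Half-life 2.9 d → k = ln 2 / 2.9 = 0.2390 d⁻¹.
Applying C = C₀e^(−kt): 3.546 × 0.8309 = 2.946 mg/L.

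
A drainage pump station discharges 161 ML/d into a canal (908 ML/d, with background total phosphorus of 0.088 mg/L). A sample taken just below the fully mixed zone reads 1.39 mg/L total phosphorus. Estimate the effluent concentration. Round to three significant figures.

Mass balance: 908.0·0.08800 + 161.0·Cₑ = 1069·1.390
→ Cₑ = (1069·1.390 − 908.0·0.08800) / 161.0 = 8.733 mg/L.

8.73 mg/L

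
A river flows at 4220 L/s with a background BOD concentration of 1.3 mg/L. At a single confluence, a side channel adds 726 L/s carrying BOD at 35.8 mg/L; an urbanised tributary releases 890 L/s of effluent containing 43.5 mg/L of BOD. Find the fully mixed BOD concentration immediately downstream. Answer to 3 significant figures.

12.0 mg/L

After mixing, C = (4220·1.300 + 726.0·35.80 + 890.0·43.50) / 5836 = 70190/5836 = 12.03 mg/L.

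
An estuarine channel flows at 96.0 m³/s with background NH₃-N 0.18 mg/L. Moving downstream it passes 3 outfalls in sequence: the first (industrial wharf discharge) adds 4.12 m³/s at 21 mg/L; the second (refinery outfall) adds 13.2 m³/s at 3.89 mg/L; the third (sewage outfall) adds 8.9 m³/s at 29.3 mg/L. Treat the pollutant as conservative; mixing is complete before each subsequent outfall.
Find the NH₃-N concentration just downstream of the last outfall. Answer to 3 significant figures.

3.40 mg/L

Below outfall 1: Q → 100.1 m³/s, C = (96.00·0.1800 + 4.120·21.00)/100.1 = 1.037 mg/L.
Below outfall 2: Q → 113.3 m³/s, C = (100.1·1.037 + 13.20·3.890)/113.3 = 1.369 mg/L.
Below outfall 3: Q → 122.2 m³/s, C = (113.3·1.369 + 8.900·29.30)/122.2 = 3.403 mg/L.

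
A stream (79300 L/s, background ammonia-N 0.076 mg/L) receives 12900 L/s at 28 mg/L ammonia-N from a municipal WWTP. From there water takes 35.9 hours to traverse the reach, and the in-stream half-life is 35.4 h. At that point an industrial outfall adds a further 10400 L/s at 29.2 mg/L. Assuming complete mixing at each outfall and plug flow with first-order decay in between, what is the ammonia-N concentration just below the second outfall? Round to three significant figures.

Mixed concentration C = ΣQC/ΣQ = (79300·0.07600 + 12900·28.00) / 92200 = 367200/92200 = 3.983 mg/L; combined flow 92200 L/s.
Half-life 35.4 h → k = ln 2 / 35.4 = 0.01958 h⁻¹ = 0.4699 d⁻¹.
First-order decay: C = 3.983·exp(−k·t) = 3.983·0.4951 = 1.972 mg/L.
Second outfall: C = (92200·1.972 + 10400·29.20)/102600 = 4.732 mg/L.

4.73 mg/L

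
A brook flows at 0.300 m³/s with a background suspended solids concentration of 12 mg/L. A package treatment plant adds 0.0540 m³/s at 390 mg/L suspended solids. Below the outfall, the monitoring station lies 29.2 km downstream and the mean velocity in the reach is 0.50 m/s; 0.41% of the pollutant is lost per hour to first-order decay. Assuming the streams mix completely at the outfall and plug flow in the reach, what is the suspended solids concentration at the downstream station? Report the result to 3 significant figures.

Flow-weighted average: C = (0.3000·12.00 + 0.05400·390.0) / 0.3540 = 24.66/0.3540 = 69.66 mg/L.
Travel time t = 29.2·1000 / 0.50 = 58400 s = 16.22 h.
0.41%/h lost → k = −ln(1 − 0.0041) = 0.004108 h⁻¹.
First-order decay: C = 69.66·exp(−k·t) = 69.66·0.9355 = 65.17 mg/L.

65.2 mg/L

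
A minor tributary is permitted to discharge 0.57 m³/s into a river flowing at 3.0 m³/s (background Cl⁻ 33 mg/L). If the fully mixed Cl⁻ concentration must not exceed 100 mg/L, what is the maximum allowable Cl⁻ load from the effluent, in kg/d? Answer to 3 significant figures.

22300 kg/d

Mass balance at the limit: 3.000·33.00 + 0.5700·Cₑ = 3.570·100 → Cₑ = 452.6 mg/L.
Load = 0.5700 m³/s × 452.6 g/m³ × 86 400 s/d = 22290 kg/d.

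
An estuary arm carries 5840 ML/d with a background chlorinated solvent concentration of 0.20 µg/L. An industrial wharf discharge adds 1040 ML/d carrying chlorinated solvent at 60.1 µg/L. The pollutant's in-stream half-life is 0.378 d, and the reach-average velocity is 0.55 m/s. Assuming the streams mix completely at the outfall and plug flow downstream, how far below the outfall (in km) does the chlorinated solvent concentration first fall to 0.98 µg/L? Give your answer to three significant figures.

Mixed concentration C = ΣQC/ΣQ = (5840·0.2000 + 1040·60.10) / 6880 = 63670/6880 = 9.255 µg/L.
Half-life 0.378 d → k = ln 2 / 0.378 = 1.834 d⁻¹.
Set 9.255·exp(−k·t) = 0.98 → t = ln(9.255/0.98)/k = 105800 s = 29.39 h.
Distance = v·t = 0.55·105800 = 58190 m = 58.19 km.

58.2 km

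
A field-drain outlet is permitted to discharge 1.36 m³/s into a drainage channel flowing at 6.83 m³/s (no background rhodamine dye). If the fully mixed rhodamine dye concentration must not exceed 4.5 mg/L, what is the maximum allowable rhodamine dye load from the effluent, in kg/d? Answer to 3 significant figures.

3180 kg/d

Mass balance at the limit: 6.830·0 + 1.360·Cₑ = 8.190·4.5 → Cₑ = 27.10 mg/L.
Load = 1.360 m³/s × 27.10 g/m³ × 86 400 s/d = 3184 kg/d.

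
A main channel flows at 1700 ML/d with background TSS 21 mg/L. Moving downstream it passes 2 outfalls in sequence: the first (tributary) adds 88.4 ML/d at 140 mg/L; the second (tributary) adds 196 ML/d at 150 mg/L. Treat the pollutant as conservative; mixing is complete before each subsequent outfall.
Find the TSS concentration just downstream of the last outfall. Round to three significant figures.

Outfall 1: combined Q = 1788 ML/d; C = (1700·21.00 + 88.40·140.0)/1788 = 26.88 mg/L.
Outfall 2: combined Q = 1984 ML/d; C = (1788·26.88 + 196.0·150.0)/1984 = 39.04 mg/L.

39.0 mg/L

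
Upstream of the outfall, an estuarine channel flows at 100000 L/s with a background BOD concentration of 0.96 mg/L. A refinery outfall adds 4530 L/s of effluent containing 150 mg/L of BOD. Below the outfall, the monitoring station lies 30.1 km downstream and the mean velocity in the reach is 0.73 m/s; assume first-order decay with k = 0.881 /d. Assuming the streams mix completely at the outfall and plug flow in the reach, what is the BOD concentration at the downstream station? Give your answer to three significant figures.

After mixing, C = (100000·0.9600 + 4530·150.0) / 104500 = 775500/104500 = 7.419 mg/L.
Travel time t = 30.1·1000 / 0.73 = 41230 s = 11.45 h.
After decay, C = 7.419 × e^(−kt) = 7.419 × 0.6568 = 4.872 mg/L.

4.87 mg/L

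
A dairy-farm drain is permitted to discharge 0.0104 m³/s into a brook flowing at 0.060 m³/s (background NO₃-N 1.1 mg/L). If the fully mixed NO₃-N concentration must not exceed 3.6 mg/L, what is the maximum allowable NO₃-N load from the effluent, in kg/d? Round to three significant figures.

16.2 kg/d

Mass balance at the limit: 0.06000·1.100 + 0.01040·Cₑ = 0.07040·3.6 → Cₑ = 18.02 mg/L.
Load = 0.01040 m³/s × 18.02 g/m³ × 86 400 s/d = 16.19 kg/d.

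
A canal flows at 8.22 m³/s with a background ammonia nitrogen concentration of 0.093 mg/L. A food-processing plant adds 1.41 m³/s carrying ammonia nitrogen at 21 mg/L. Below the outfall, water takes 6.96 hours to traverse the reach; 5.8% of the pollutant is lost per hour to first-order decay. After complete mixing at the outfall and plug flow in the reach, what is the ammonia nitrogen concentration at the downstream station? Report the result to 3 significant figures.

2.08 mg/L

Mass balance: C = (8.220·0.09300 + 1.410·21.00) / 9.630 = 30.37/9.630 = 3.154 mg/L.
5.8%/h lost → k = −ln(1 − 0.058) = 0.05975 h⁻¹.
Decay over the reach: 3.154·exp(−kt) = 3.154·0.6598 = 2.081 mg/L.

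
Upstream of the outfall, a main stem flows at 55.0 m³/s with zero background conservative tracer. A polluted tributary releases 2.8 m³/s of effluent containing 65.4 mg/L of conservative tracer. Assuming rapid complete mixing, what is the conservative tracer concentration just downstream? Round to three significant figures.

Mixed concentration C = ΣQC/ΣQ = (55.00·0 + 2.800·65.40) / 57.80 = 183.1/57.80 = 3.168 mg/L.

3.17 mg/L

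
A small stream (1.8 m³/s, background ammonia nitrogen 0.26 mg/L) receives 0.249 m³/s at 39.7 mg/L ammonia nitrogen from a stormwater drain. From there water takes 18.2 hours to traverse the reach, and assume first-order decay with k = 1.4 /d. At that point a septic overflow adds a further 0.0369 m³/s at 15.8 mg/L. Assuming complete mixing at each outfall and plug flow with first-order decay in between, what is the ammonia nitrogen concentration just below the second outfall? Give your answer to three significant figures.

2.00 mg/L

Flow-weighted average: C = (1.800·0.2600 + 0.2490·39.70) / 2.049 = 10.35/2.049 = 5.053 mg/L; combined flow 2.049 m³/s.
First-order decay: C = 5.053·exp(−k·t) = 5.053·0.3459 = 1.748 mg/L.
At the second outfall, C = (2.049·1.748 + 0.03690·15.80) / (2.049 + 0.03690) = 1.996 mg/L.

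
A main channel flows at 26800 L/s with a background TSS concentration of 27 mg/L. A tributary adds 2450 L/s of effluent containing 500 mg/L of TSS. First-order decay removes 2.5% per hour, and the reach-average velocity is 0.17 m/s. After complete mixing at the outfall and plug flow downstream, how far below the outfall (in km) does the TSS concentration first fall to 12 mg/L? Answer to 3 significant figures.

Flow-weighted average: C = (26800·27.00 + 2450·500.0) / 29250 = 1949000/29250 = 66.62 mg/L.
2.5%/h lost → k = −ln(1 − 0.025) = 0.02532 h⁻¹.
Set 66.62·exp(−k·t) = 12 → t = ln(66.62/12)/k = 243700 s = 67.70 h.
Distance = v·t = 0.17·243700 = 41430 m = 41.43 km.

41.4 km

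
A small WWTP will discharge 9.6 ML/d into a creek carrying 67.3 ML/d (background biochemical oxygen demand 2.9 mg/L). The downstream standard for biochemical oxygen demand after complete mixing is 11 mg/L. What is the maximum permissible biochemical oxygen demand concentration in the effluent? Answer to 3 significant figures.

At the limit, (Qr·Cr + Qe·Cₑ)/(Qr + Qe) = 11:
Cₑ = (76.90·11 − 67.30·2.900) / 9.600 = 67.78 mg/L.

67.8 mg/L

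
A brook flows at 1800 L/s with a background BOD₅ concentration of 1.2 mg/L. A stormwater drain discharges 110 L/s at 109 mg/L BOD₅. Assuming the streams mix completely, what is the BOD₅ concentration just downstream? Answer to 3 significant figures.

7.41 mg/L

After mixing, C = (1800·1.200 + 110.0·109.0) / 1910 = 14150/1910 = 7.408 mg/L.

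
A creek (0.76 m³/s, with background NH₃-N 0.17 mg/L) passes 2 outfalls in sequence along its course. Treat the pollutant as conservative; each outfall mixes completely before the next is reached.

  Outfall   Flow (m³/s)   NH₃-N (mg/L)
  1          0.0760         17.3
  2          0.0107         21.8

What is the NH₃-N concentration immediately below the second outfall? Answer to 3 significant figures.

Outfall 1: combined Q = 0.8360 m³/s; C = (0.7600·0.1700 + 0.07600·17.30)/0.8360 = 1.727 mg/L.
Outfall 2: combined Q = 0.8467 m³/s; C = (0.8360·1.727 + 0.01070·21.80)/0.8467 = 1.981 mg/L.

1.98 mg/L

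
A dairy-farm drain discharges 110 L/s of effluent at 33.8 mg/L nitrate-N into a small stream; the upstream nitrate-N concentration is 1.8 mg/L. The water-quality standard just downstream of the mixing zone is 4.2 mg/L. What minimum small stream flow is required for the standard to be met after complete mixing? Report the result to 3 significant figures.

1360 L/s

Set C_mix = 4.2: (Q·1.800 + 110.0·33.80) / (Q + 110.0) = 4.2
→ Q = 110.0·(33.80 − 4.2)/(4.2 − 1.800) = 1357 L/s.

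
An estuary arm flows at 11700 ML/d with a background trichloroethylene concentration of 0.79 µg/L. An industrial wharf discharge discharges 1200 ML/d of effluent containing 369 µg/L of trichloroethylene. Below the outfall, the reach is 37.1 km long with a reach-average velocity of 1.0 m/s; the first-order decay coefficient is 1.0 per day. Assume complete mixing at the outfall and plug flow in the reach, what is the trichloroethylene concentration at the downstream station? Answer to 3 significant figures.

22.8 µg/L

Conservation of mass: C = (11700·0.7900 + 1200·369.0) / 12900 = 452000/12900 = 35.04 µg/L.
Travel time t = 37.1·1000 / 1.0 = 37100 s = 10.31 h.
After decay, C = 35.04 × e^(−kt) = 35.04 × 0.6509 = 22.81 µg/L.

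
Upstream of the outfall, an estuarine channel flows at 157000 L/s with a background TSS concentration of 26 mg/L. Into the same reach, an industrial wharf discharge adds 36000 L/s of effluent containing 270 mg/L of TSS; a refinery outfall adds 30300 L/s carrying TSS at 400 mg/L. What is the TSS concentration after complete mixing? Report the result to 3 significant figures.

116 mg/L

Conservation of mass: C = (157000·26.00 + 36000·270.0 + 30300·400.0) / 223300 = 25920000/223300 = 116.1 mg/L.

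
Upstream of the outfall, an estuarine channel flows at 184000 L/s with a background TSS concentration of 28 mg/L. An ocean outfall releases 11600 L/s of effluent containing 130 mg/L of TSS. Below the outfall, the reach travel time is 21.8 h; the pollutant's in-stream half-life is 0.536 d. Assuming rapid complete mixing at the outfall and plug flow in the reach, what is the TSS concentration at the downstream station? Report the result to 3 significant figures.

Conservation of mass: C = (184000·28.00 + 11600·130.0) / 195600 = 6660000/195600 = 34.05 mg/L.
Half-life 0.536 d → k = ln 2 / 0.536 = 1.293 d⁻¹.
Decay over the reach: 34.05·exp(−kt) = 34.05·0.3089 = 10.52 mg/L.

10.5 mg/L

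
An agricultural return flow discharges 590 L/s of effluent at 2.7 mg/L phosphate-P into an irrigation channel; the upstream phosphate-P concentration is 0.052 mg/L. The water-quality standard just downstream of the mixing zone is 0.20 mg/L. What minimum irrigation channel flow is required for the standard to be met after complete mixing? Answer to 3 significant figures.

9970 L/s

Set C_mix = 0.20: (Q·0.05200 + 590.0·2.700) / (Q + 590.0) = 0.20
→ Q = 590.0·(2.700 − 0.20)/(0.20 − 0.05200) = 9966 L/s.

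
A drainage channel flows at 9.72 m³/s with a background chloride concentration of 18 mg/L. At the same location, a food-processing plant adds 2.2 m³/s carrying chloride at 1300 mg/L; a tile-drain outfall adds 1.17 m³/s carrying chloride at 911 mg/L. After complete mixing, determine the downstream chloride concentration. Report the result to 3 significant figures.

Mass balance: C = (9.720·18.00 + 2.200·1300 + 1.170·911.0) / 13.09 = 4101/13.09 = 313.3 mg/L.

313 mg/L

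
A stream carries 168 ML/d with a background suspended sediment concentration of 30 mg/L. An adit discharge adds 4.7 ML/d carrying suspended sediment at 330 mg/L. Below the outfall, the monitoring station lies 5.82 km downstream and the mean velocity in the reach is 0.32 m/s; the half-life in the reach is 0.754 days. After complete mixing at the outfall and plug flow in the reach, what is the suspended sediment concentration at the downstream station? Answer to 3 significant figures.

31.4 mg/L

Flow-weighted average: C = (168.0·30.00 + 4.700·330.0) / 172.7 = 6591/172.7 = 38.16 mg/L.
Travel time t = 5.82·1000 / 0.32 = 18190 s = 5.052 h.
Half-life 0.754 d → k = ln 2 / 0.754 = 0.9193 d⁻¹.
Applying C = C₀e^(−kt): 38.16 × 0.8241 = 31.45 mg/L.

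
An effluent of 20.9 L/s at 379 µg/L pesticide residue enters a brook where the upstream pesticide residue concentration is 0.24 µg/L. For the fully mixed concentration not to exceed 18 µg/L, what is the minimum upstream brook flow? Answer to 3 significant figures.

425 L/s

Set C_mix = 18: (Q·0.2400 + 20.90·379.0) / (Q + 20.90) = 18
→ Q = 20.90·(379.0 − 18)/(18 − 0.2400) = 424.8 L/s.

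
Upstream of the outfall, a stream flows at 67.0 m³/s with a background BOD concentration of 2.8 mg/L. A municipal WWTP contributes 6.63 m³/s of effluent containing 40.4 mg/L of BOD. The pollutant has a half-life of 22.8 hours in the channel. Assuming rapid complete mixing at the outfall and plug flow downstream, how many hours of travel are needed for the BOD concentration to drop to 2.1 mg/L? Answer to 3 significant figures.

35.5 h

After mixing, C = (67.00·2.800 + 6.630·40.40) / 73.63 = 455.5/73.63 = 6.186 mg/L.
Half-life 22.8 h → k = ln 2 / 22.8 = 0.03040 h⁻¹ = 0.7296 d⁻¹.
6.186·exp(−k·t) = 2.1 → t = ln(6.186/2.1)/k = 127900 s = 35.53 h.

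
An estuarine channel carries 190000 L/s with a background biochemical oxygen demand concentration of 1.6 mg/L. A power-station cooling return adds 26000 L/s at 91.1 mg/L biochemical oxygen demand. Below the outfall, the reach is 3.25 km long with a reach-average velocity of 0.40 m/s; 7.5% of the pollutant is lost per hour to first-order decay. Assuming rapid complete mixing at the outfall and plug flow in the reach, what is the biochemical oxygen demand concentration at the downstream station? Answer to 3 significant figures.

After mixing, C = (190000·1.600 + 26000·91.10) / 216000 = 2673000/216000 = 12.37 mg/L.
Travel time t = 3.25·1000 / 0.40 = 8125 s = 2.257 h.
7.5%/h lost → k = −ln(1 − 0.075) = 0.07796 h⁻¹.
Decay over the reach: 12.37·exp(−kt) = 12.37·0.8387 = 10.38 mg/L.

10.4 mg/L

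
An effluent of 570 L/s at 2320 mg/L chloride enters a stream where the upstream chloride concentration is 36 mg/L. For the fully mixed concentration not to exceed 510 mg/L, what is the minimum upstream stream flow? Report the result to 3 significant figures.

Set C_mix = 510: (Q·36.00 + 570.0·2320) / (Q + 570.0) = 510
→ Q = 570.0·(2320 − 510)/(510 − 36.00) = 2177 L/s.

2180 L/s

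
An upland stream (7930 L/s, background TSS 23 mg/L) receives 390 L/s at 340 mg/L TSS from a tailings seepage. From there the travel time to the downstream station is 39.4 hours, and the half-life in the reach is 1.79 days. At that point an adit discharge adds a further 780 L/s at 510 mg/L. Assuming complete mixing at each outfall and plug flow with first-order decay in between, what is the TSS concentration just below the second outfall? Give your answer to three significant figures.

62.0 mg/L

Mass balance: C = (7930·23.00 + 390.0·340.0) / 8320 = 315000/8320 = 37.86 mg/L; combined flow 8320 L/s.
Half-life 1.79 d → k = ln 2 / 1.79 = 0.3872 d⁻¹.
Decay over the reach: 37.86·exp(−kt) = 37.86·0.5296 = 20.05 mg/L.
At the second outfall, C = (8320·20.05 + 780.0·510.0) / (8320 + 780.0) = 62.04 mg/L.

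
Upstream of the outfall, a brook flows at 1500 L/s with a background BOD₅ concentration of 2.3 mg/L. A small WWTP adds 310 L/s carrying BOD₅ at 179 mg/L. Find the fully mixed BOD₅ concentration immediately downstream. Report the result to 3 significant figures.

32.6 mg/L

Flow-weighted average: C = (1500·2.300 + 310.0·179.0) / 1810 = 58940/1810 = 32.56 mg/L.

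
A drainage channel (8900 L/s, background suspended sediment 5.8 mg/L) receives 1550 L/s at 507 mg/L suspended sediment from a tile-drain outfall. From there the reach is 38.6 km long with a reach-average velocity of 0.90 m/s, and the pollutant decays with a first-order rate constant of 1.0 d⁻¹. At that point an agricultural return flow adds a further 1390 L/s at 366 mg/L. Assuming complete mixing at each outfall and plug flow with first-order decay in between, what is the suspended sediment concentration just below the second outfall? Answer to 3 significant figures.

Flow-weighted average: C = (8900·5.800 + 1550·507.0) / 10450 = 837500/10450 = 80.14 mg/L; combined flow 10450 L/s.
Travel time t = 38.6·1000 / 0.90 = 42890 s = 11.91 h.
Decay over the reach: 80.14·exp(−kt) = 80.14·0.6087 = 48.78 mg/L.
Second outfall: C = (10450·48.78 + 1390·366.0)/11840 = 86.02 mg/L.

86.0 mg/L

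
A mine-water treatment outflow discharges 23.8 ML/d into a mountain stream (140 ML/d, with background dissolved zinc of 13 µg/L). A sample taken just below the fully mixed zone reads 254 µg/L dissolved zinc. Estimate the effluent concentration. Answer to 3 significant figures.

Mass balance: 140.0·13.00 + 23.80·Cₑ = 163.8·254.0
→ Cₑ = (163.8·254.0 − 140.0·13.00) / 23.80 = 1672 µg/L.

1670 µg/L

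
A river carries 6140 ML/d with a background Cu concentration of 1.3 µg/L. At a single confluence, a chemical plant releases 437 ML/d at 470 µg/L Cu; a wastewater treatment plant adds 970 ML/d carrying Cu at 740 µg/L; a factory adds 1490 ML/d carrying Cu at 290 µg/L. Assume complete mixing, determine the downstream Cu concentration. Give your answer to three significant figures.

Conservation of mass: C = (6140·1.300 + 437.0·470.0 + 970.0·740.0 + 1490·290.0) / 9037 = 1363000/9037 = 150.9 µg/L.

151 µg/L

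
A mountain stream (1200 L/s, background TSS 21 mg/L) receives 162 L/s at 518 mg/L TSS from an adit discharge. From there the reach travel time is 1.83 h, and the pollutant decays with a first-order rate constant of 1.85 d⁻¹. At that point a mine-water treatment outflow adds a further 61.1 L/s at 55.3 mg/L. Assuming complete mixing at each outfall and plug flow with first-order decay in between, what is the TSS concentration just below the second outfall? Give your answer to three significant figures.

Flow-weighted average: C = (1200·21.00 + 162.0·518.0) / 1362 = 109100/1362 = 80.11 mg/L; combined flow 1362 L/s.
First-order decay: C = 80.11·exp(−k·t) = 80.11·0.8684 = 69.57 mg/L.
At the second outfall, C = (1362·69.57 + 61.10·55.30) / (1362 + 61.10) = 68.96 mg/L.

69.0 mg/L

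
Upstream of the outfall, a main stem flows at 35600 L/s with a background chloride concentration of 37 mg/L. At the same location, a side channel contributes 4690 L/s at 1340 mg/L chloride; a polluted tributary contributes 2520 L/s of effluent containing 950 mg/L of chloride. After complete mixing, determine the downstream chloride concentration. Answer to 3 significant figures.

After mixing, C = (35600·37.00 + 4690·1340 + 2520·950.0) / 42810 = 9996000/42810 = 233.5 mg/L.

233 mg/L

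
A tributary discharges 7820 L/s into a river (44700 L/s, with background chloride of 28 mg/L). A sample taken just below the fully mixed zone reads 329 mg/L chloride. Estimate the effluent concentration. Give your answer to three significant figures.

Mass balance: 44700·28.00 + 7820·Cₑ = 52520·329.0
→ Cₑ = (52520·329.0 − 44700·28.00) / 7820 = 2050 mg/L.

2050 mg/L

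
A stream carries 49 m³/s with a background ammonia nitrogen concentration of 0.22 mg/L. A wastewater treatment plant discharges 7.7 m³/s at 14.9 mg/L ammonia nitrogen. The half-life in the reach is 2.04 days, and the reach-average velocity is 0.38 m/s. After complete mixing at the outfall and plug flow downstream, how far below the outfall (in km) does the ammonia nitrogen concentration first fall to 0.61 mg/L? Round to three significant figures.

125 km

Mixed concentration C = ΣQC/ΣQ = (49.00·0.2200 + 7.700·14.90) / 56.70 = 125.5/56.70 = 2.214 mg/L.
Half-life 2.04 d → k = ln 2 / 2.04 = 0.3398 d⁻¹.
Set 2.214·exp(−k·t) = 0.61 → t = ln(2.214/0.61)/k = 327700 s = 91.04 h.
Distance = v·t = 0.38·327700 = 124500 m = 124.5 km.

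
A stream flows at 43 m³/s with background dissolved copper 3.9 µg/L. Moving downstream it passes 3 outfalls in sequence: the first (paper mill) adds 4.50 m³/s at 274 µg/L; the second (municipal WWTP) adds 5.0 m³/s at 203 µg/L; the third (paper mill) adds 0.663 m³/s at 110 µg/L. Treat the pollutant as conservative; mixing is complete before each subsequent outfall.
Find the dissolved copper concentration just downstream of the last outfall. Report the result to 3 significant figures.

Outfall 1: combined Q = 47.50 m³/s; C = (43.00·3.900 + 4.500·274.0)/47.50 = 29.49 µg/L.
Outfall 2: combined Q = 52.50 m³/s; C = (47.50·29.49 + 5.000·203.0)/52.50 = 46.01 µg/L.
Outfall 3: combined Q = 53.16 m³/s; C = (52.50·46.01 + 0.6630·110.0)/53.16 = 46.81 µg/L.

46.8 µg/L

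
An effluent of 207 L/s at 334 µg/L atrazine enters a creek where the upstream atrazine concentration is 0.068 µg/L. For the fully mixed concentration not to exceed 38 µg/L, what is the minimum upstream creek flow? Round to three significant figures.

1620 L/s

Set C_mix = 38: (Q·0.06800 + 207.0·334.0) / (Q + 207.0) = 38
→ Q = 207.0·(334.0 − 38)/(38 − 0.06800) = 1615 L/s.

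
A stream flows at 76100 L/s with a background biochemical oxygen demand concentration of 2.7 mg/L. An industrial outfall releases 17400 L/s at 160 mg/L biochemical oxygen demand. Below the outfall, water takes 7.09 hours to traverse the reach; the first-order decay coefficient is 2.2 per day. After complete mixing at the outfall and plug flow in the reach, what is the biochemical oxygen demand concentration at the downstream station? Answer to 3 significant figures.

Mass balance: C = (76100·2.700 + 17400·160.0) / 93500 = 2989000/93500 = 31.97 mg/L.
First-order decay: C = 31.97·exp(−k·t) = 31.97·0.5221 = 16.69 mg/L.

16.7 mg/L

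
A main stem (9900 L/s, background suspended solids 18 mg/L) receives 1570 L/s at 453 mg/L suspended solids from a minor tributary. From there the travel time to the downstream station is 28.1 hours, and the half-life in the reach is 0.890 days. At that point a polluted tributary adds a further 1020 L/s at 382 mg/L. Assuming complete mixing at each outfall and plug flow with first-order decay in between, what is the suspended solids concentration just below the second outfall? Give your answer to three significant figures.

59.8 mg/L

Conservation of mass: C = (9900·18.00 + 1570·453.0) / 11470 = 889400/11470 = 77.54 mg/L; combined flow 11470 L/s.
Half-life 0.890 d → k = ln 2 / 0.890 = 0.7788 d⁻¹.
Decay over the reach: 77.54·exp(−kt) = 77.54·0.4018 = 31.15 mg/L.
Second outfall: C = (11470·31.15 + 1020·382.0)/12490 = 59.81 mg/L.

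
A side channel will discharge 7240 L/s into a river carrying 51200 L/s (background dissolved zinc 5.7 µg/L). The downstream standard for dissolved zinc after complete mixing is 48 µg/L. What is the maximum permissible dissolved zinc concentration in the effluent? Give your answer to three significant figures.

347 µg/L

At the limit, (Qr·Cr + Qe·Cₑ)/(Qr + Qe) = 48:
Cₑ = (58440·48 − 51200·5.700) / 7240 = 347.1 µg/L.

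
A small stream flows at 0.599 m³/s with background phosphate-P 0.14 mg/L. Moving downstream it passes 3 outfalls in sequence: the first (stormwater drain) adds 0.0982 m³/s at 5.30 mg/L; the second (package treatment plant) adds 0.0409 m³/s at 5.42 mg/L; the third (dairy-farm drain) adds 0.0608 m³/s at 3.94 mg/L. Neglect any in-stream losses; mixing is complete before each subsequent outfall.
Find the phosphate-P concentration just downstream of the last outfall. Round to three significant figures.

After outfall 1: Q = 0.5990 + 0.09820 = 0.6972 m³/s; C = (0.5990·0.1400 + 0.09820·5.300)/0.6972 = 0.8668 mg/L.
After outfall 2: Q = 0.6972 + 0.04090 = 0.7381 m³/s; C = (0.6972·0.8668 + 0.04090·5.420)/0.7381 = 1.119 mg/L.
After outfall 3: Q = 0.7381 + 0.06080 = 0.7989 m³/s; C = (0.7381·1.119 + 0.06080·3.940)/0.7989 = 1.334 mg/L.

1.33 mg/L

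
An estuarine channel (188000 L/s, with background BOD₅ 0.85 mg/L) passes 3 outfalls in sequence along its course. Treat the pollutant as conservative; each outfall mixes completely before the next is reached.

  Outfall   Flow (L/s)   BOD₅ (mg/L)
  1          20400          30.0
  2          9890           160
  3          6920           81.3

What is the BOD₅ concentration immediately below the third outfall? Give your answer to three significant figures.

After outfall 1: Q = 188000 + 20400 = 208400 L/s; C = (188000·0.8500 + 20400·30.00)/208400 = 3.703 mg/L.
After outfall 2: Q = 208400 + 9890 = 218300 L/s; C = (208400·3.703 + 9890·160.0)/218300 = 10.78 mg/L.
After outfall 3: Q = 218300 + 6920 = 225200 L/s; C = (218300·10.78 + 6920·81.30)/225200 = 12.95 mg/L.

13.0 mg/L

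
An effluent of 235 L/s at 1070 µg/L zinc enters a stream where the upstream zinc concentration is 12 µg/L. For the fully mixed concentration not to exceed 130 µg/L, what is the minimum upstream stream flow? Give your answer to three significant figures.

1870 L/s

Set C_mix = 130: (Q·12.00 + 235.0·1070) / (Q + 235.0) = 130
→ Q = 235.0·(1070 − 130)/(130 − 12.00) = 1872 L/s.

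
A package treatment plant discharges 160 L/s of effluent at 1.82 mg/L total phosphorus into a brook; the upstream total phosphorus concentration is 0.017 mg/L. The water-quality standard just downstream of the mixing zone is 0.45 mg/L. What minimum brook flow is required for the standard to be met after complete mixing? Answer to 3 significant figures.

506 L/s

Set C_mix = 0.45: (Q·0.01700 + 160.0·1.820) / (Q + 160.0) = 0.45
→ Q = 160.0·(1.820 − 0.45)/(0.45 − 0.01700) = 506.2 L/s.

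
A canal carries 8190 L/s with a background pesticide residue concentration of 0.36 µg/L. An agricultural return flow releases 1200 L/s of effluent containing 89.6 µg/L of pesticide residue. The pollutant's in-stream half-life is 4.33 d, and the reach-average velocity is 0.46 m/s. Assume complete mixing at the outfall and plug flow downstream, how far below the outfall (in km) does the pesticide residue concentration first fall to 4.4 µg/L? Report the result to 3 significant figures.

Conservation of mass: C = (8190·0.3600 + 1200·89.60) / 9390 = 110500/9390 = 11.76 µg/L.
Half-life 4.33 d → k = ln 2 / 4.33 = 0.1601 d⁻¹.
Set 11.76·exp(−k·t) = 4.4 → t = ln(11.76/4.4)/k = 530800 s = 147.4 h.
Distance = v·t = 0.46·530800 = 244200 m = 244.2 km.

244 km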